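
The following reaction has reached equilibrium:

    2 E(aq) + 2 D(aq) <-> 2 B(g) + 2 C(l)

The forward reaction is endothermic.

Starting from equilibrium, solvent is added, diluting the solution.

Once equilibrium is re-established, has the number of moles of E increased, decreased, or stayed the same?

increases

Dilution lowers every aqueous concentration by the same factor. Δn_aq = 0 − 4 = -4, so the system shifts toward the side with more dissolved moles — to the left.
The net shift is to the left. E is a reactant, so its amount increases.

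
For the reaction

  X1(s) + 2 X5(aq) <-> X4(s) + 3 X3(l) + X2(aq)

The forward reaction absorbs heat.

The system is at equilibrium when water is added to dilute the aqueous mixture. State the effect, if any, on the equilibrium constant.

The equilibrium constant depends only on temperature. This perturbation may move the position of equilibrium, but since T is unchanged, K itself is unchanged.

unchanged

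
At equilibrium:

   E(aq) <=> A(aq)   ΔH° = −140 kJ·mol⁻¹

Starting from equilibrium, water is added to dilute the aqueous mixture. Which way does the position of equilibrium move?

Dilution scales every aqueous concentration by the same factor. Δn_aq = 1 − 1 = 0, so Q is unchanged — no shift.

no shift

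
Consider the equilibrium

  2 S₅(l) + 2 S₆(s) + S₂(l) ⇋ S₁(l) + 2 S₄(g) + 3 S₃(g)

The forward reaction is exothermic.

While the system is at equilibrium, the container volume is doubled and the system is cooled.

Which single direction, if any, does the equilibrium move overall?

Gas moles: reactants 0, products 5 (Δn_gas = +5). Expansion shifts the system toward the side with more moles of gas — to the right.
The forward reaction is exothermic. Lowering T favours the exothermic direction — shift to the right.
All effects act in the same direction — net shift to the right.

right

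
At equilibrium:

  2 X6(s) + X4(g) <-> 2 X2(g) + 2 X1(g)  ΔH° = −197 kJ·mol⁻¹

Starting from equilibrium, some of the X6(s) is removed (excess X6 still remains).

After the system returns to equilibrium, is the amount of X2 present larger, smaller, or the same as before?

X6 is a pure solid; its activity is 1 regardless of amount, so Q is unaffected — no shift from this change.
No net shift occurs, so the amount of X2 is unchanged.

unchanged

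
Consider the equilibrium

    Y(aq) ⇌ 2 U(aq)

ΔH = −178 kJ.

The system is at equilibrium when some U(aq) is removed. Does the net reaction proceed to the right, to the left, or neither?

Removing U (aq), a product, drives the reaction to the right.

right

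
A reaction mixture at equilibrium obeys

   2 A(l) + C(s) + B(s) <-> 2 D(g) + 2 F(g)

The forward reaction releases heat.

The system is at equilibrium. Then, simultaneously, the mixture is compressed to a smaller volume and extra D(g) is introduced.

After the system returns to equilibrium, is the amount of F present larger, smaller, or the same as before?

Gas moles: reactants 0, products 4 (Δn_gas = +4). Compression shifts the system toward the side with fewer moles of gas — to the left.
Adding D (g), a product, drives the reaction to the left.
The net shift is to the left. F is a product, so its amount decreases.

decreases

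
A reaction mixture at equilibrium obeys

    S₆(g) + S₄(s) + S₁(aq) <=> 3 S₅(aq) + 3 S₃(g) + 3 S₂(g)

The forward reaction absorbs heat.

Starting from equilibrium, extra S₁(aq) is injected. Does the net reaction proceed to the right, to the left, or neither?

right

Adding S₁ (aq), a reactant, drives the reaction to the right.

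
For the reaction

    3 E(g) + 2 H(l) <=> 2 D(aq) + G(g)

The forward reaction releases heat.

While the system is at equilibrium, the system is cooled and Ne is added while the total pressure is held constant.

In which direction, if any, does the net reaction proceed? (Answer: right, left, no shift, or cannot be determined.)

The forward reaction is exothermic. Lowering T favours the exothermic direction — shift to the right.
Adding inert gas at constant total pressure expands the volume and lowers every reacting partial pressure. With Δn_gas = 1 − 3 = -2, Q moves away from K toward the side with fewer gas moles, so the system shifts toward the side with more gas moles — to the left.
The individual effects push in opposite directions; without quantitative information the net direction cannot be determined.

cannot be determined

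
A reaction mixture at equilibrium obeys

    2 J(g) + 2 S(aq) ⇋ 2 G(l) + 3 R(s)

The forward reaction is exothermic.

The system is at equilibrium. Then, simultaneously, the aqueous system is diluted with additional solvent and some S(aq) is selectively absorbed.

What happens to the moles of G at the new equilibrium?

decreases

Dilution lowers every aqueous concentration by the same factor. Δn_aq = 0 − 2 = -2, so the system shifts toward the side with more dissolved moles — to the left.
Removing S (aq), a reactant, drives the reaction to the left.
The net shift is to the left. G is a product, so its amount decreases.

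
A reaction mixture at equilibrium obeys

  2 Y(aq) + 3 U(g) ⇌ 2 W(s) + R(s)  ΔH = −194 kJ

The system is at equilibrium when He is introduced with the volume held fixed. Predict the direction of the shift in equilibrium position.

no shift

At constant volume, adding an inert gas leaves every reacting species' partial pressure unchanged, so Q is unchanged — no shift from this change.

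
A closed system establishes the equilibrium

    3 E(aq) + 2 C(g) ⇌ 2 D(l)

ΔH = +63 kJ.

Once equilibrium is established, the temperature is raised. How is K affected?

K depends on temperature via the van 't Hoff relation. The forward reaction is endothermic, so raising T increases K.

increases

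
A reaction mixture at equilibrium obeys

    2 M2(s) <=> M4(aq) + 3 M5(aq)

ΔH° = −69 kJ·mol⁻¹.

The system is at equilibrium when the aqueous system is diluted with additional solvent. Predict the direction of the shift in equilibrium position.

right

Dilution lowers every aqueous concentration by the same factor. Δn_aq = 4 − 0 = +4, so the system shifts toward the side with more dissolved moles — to the right.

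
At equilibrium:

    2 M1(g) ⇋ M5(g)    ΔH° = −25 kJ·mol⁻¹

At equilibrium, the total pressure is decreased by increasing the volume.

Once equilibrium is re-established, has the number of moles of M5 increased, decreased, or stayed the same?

Gas moles: reactants 2, products 1 (Δn_gas = -1). Expansion shifts the system toward the side with more moles of gas — to the left.
The net shift is to the left. M5 is a product, so its amount decreases.

decreases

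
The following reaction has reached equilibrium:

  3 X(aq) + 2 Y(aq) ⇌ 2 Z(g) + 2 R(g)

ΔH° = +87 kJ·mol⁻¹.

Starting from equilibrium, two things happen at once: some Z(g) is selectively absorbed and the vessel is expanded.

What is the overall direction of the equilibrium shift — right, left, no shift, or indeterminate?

right

Removing Z (g), a product, drives the reaction to the right.
Gas moles: reactants 0, products 4 (Δn_gas = +4). Expansion shifts the system toward the side with more moles of gas — to the right.
All effects act in the same direction — net shift to the right.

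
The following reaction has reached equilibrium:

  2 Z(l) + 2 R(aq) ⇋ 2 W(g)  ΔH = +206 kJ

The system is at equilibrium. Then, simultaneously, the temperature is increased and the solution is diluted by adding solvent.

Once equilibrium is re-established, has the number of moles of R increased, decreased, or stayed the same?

The forward reaction is endothermic. Raising T favours the endothermic direction — shift to the right.
Dilution lowers every aqueous concentration by the same factor. Δn_aq = 0 − 2 = -2, so the system shifts toward the side with more dissolved moles — to the left.
The two effects oppose each other, so the net shift — and hence the change in R — cannot be determined from the given information.

cannot be determined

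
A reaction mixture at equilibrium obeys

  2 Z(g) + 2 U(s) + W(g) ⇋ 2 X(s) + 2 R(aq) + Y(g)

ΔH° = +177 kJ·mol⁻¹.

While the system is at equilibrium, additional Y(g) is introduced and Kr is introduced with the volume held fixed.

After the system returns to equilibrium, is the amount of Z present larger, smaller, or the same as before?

Adding Y (g), a product, drives the reaction to the left.
At constant volume, adding an inert gas leaves every reacting species' partial pressure unchanged, so Q is unchanged — no shift from this change.
The net shift is to the left. Z is a reactant, so its amount increases.

increases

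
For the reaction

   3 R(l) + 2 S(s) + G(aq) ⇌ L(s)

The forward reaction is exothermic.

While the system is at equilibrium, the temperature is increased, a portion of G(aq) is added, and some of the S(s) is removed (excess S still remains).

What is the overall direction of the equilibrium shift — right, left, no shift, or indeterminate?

cannot be determined

The forward reaction is exothermic. Raising T favours the endothermic direction — shift to the left.
Adding G (aq), a reactant, drives the reaction to the right.
S is a pure solid; its activity is 1 regardless of amount, so Q is unaffected — no shift from this change.
The individual effects push in opposite directions; without quantitative information the net direction cannot be determined.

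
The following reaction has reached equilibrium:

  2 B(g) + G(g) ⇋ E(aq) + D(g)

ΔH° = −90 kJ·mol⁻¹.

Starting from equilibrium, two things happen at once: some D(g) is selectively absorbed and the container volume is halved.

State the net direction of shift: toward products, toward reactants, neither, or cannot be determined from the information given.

right

Removing D (g), a product, drives the reaction to the right.
Gas moles: reactants 3, products 1 (Δn_gas = -2). Compression shifts the system toward the side with fewer moles of gas — to the right.
All effects act in the same direction — net shift to the right.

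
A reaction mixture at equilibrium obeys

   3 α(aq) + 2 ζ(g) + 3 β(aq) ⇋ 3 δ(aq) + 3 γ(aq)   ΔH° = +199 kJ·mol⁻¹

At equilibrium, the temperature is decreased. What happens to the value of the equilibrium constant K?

decreases

K depends on temperature via the van 't Hoff relation. The forward reaction is endothermic, so lowering T decreases K.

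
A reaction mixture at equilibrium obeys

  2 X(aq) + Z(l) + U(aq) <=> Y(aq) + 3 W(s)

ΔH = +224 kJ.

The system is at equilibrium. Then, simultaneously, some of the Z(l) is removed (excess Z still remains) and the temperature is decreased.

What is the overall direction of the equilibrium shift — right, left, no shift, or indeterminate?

left

Z is a pure liquid; its activity is 1 regardless of amount, so Q is unaffected — no shift from this change.
The forward reaction is endothermic. Lowering T favours the exothermic direction — shift to the left.
Only the nonzero effect(s) matter; the net shift is to the left.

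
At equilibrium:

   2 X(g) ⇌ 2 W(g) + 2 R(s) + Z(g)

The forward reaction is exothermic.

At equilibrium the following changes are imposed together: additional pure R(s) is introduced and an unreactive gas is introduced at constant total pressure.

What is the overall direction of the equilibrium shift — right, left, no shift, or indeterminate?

right

R is a pure solid; its activity is 1 regardless of amount, so Q is unaffected — no shift from this change.
Adding inert gas at constant total pressure expands the volume and lowers every reacting partial pressure. With Δn_gas = 3 − 2 = +1, Q moves away from K toward the side with fewer gas moles, so the system shifts toward the side with more gas moles — to the right.
Only the nonzero effect(s) matter; the net shift is to the right.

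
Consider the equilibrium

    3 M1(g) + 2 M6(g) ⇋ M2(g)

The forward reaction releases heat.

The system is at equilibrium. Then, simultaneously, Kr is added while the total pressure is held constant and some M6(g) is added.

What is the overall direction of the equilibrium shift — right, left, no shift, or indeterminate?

Adding inert gas at constant total pressure expands the volume and lowers every reacting partial pressure. With Δn_gas = 1 − 5 = -4, Q moves away from K toward the side with fewer gas moles, so the system shifts toward the side with more gas moles — to the left.
Adding M6 (g), a reactant, drives the reaction to the right.
The individual effects push in opposite directions; without quantitative information the net direction cannot be determined.

cannot be determined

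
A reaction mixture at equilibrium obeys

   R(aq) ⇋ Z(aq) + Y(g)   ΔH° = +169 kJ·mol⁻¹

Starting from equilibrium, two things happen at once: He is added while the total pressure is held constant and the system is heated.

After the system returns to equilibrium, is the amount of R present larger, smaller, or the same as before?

Adding inert gas at constant total pressure expands the volume and lowers every reacting partial pressure. With Δn_gas = 1 − 0 = +1, Q moves away from K toward the side with fewer gas moles, so the system shifts toward the side with more gas moles — to the right.
The forward reaction is endothermic. Raising T favours the endothermic direction — shift to the right.
The net shift is to the right. R is a reactant, so its amount decreases.

decreases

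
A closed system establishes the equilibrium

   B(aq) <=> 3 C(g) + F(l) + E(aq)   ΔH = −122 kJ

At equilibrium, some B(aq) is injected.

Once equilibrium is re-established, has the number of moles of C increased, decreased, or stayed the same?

Adding B (aq), a reactant, drives the reaction to the right.
The net shift is to the right. C is a product, so its amount increases.

increases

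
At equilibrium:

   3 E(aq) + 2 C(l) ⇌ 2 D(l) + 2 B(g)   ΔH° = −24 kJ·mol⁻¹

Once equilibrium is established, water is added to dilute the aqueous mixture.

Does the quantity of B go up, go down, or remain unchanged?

decreases

Dilution lowers every aqueous concentration by the same factor. Δn_aq = 0 − 3 = -3, so the system shifts toward the side with more dissolved moles — to the left.
The net shift is to the left. B is a product, so its amount decreases.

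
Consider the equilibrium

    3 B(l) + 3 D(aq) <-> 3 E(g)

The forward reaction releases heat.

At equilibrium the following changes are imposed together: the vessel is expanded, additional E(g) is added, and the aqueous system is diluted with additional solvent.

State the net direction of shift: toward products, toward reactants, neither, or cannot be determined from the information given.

Gas moles: reactants 0, products 3 (Δn_gas = +3). Expansion shifts the system toward the side with more moles of gas — to the right.
Adding E (g), a product, drives the reaction to the left.
Dilution lowers every aqueous concentration by the same factor. Δn_aq = 0 − 3 = -3, so the system shifts toward the side with more dissolved moles — to the left.
The individual effects push in opposite directions; without quantitative information the net direction cannot be determined.

cannot be determined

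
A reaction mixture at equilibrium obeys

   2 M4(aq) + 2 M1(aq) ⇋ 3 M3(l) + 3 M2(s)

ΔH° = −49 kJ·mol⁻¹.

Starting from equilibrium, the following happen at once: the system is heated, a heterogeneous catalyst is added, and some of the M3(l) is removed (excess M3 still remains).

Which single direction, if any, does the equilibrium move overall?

left

The forward reaction is exothermic. Raising T favours the endothermic direction — shift to the left.
A catalyst speeds both forward and reverse rates equally; it changes neither Q nor K — no shift from this change.
M3 is a pure liquid; its activity is 1 regardless of amount, so Q is unaffected — no shift from this change.
Only the nonzero effect(s) matter; the net shift is to the left.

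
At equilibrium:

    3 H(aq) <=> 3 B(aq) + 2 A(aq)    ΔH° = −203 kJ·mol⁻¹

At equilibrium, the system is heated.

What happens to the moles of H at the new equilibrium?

increases

The forward reaction is exothermic. Raising T favours the endothermic direction — shift to the left.
The net shift is to the left. H is a reactant, so its amount increases.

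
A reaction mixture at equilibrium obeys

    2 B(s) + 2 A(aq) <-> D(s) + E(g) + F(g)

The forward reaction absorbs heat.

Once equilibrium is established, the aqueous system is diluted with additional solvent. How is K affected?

unchanged

The equilibrium constant depends only on temperature. This perturbation may move the position of equilibrium, but since T is unchanged, K itself is unchanged.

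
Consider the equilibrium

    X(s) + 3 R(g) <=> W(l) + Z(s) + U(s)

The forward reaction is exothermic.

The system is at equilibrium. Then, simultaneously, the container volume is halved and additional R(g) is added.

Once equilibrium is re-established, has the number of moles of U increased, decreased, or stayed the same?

Gas moles: reactants 3, products 0 (Δn_gas = -3). Compression shifts the system toward the side with fewer moles of gas — to the right.
Adding R (g), a reactant, drives the reaction to the right.
The net shift is to the right. U is a product, so its amount increases.

increases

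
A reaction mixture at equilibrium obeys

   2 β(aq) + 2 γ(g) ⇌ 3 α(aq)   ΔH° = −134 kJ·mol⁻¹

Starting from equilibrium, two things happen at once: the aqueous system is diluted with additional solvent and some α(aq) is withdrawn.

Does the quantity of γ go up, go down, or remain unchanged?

Dilution lowers every aqueous concentration by the same factor. Δn_aq = 3 − 2 = +1, so the system shifts toward the side with more dissolved moles — to the right.
Removing α (aq), a product, drives the reaction to the right.
The net shift is to the right. γ is a reactant, so its amount decreases.

decreases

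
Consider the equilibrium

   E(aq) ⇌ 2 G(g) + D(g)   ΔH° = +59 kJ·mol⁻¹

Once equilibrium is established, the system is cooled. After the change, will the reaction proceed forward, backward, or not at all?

The forward reaction is endothermic. Lowering T favours the exothermic direction — shift to the left.

left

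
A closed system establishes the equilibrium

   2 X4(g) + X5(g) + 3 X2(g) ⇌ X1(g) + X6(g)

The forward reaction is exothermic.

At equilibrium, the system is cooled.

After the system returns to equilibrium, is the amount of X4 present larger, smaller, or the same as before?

decreases

The forward reaction is exothermic. Lowering T favours the exothermic direction — shift to the right.
The net shift is to the right. X4 is a reactant, so its amount decreases.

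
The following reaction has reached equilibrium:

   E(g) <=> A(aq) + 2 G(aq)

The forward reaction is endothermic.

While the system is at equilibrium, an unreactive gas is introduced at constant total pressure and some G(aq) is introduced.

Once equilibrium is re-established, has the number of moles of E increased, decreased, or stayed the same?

Adding inert gas at constant total pressure expands the volume and lowers every reacting partial pressure. With Δn_gas = 0 − 1 = -1, Q moves away from K toward the side with fewer gas moles, so the system shifts toward the side with more gas moles — to the left.
Adding G (aq), a product, drives the reaction to the left.
The net shift is to the left. E is a reactant, so its amount increases.

increases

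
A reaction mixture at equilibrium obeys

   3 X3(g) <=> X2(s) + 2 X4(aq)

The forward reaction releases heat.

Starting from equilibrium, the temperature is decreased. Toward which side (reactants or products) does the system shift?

The forward reaction is exothermic. Lowering T favours the exothermic direction — shift to the right.

right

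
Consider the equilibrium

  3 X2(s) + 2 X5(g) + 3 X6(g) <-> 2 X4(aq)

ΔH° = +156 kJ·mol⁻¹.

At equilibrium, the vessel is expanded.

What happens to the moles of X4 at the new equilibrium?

Gas moles: reactants 5, products 0 (Δn_gas = -5). Expansion shifts the system toward the side with more moles of gas — to the left.
The net shift is to the left. X4 is a product, so its amount decreases.

decreases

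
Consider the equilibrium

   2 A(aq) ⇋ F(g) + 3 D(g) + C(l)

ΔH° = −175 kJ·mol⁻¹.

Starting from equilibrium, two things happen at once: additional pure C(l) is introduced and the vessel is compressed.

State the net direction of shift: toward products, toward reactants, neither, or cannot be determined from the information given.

left

C is a pure liquid; its activity is 1 regardless of amount, so Q is unaffected — no shift from this change.
Gas moles: reactants 0, products 4 (Δn_gas = +4). Compression shifts the system toward the side with fewer moles of gas — to the left.
Only the nonzero effect(s) matter; the net shift is to the left.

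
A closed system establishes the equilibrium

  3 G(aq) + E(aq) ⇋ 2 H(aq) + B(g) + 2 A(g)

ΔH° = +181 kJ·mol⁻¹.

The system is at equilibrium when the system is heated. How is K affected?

K depends on temperature via the van 't Hoff relation. The forward reaction is endothermic, so raising T increases K.

increases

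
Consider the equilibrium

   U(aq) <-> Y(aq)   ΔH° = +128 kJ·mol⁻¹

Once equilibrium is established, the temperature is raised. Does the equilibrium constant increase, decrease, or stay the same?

K depends on temperature via the van 't Hoff relation. The forward reaction is endothermic, so raising T increases K.

increases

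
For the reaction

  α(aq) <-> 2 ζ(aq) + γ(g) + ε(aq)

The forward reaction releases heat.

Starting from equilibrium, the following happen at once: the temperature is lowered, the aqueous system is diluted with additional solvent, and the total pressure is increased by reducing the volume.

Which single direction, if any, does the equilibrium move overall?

cannot be determined

The forward reaction is exothermic. Lowering T favours the exothermic direction — shift to the right.
Dilution lowers every aqueous concentration by the same factor. Δn_aq = 3 − 1 = +2, so the system shifts toward the side with more dissolved moles — to the right.
Gas moles: reactants 0, products 1 (Δn_gas = +1). Compression shifts the system toward the side with fewer moles of gas — to the left.
The individual effects push in opposite directions; without quantitative information the net direction cannot be determined.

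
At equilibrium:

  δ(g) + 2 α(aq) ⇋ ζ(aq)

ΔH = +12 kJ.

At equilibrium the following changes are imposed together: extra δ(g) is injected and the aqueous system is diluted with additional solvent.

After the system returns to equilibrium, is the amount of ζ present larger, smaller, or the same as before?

cannot be determined

Adding δ (g), a reactant, drives the reaction to the right.
Dilution lowers every aqueous concentration by the same factor. Δn_aq = 1 − 2 = -1, so the system shifts toward the side with more dissolved moles — to the left.
The two effects oppose each other, so the net shift — and hence the change in ζ — cannot be determined from the given information.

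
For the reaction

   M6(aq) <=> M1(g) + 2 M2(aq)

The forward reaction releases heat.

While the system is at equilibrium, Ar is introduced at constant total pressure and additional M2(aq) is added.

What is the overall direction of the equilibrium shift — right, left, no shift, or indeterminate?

cannot be determined

Adding inert gas at constant total pressure expands the volume and lowers every reacting partial pressure. With Δn_gas = 1 − 0 = +1, Q moves away from K toward the side with fewer gas moles, so the system shifts toward the side with more gas moles — to the right.
Adding M2 (aq), a product, drives the reaction to the left.
The individual effects push in opposite directions; without quantitative information the net direction cannot be determined.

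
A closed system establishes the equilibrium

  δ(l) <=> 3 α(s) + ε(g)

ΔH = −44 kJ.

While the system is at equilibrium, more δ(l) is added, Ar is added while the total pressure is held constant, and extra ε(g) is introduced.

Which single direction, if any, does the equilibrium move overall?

cannot be determined

δ is a pure liquid; its activity is 1 regardless of amount, so Q is unaffected — no shift from this change.
Adding inert gas at constant total pressure expands the volume and lowers every reacting partial pressure. With Δn_gas = 1 − 0 = +1, Q moves away from K toward the side with fewer gas moles, so the system shifts toward the side with more gas moles — to the right.
Adding ε (g), a product, drives the reaction to the left.
The individual effects push in opposite directions; without quantitative information the net direction cannot be determined.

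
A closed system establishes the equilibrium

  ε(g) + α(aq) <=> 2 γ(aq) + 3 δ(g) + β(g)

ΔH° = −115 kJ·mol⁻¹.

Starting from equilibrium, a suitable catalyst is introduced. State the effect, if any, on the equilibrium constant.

The equilibrium constant depends only on temperature. This perturbation changes neither the position of equilibrium nor K.

unchanged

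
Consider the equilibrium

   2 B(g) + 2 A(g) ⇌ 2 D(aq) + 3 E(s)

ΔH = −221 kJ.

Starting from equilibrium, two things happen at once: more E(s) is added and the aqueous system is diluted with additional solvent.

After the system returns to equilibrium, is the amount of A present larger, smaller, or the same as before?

decreases

E is a pure solid; its activity is 1 regardless of amount, so Q is unaffected — no shift from this change.
Dilution lowers every aqueous concentration by the same factor. Δn_aq = 2 − 0 = +2, so the system shifts toward the side with more dissolved moles — to the right.
The net shift is to the right. A is a reactant, so its amount decreases.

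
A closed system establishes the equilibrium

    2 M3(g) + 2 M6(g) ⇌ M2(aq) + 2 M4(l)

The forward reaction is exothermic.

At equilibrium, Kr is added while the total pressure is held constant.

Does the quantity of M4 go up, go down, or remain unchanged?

decreases

Adding inert gas at constant total pressure expands the volume and lowers every reacting partial pressure. With Δn_gas = 0 − 4 = -4, Q moves away from K toward the side with fewer gas moles, so the system shifts toward the side with more gas moles — to the left.
The net shift is to the left. M4 is a product, so its amount decreases.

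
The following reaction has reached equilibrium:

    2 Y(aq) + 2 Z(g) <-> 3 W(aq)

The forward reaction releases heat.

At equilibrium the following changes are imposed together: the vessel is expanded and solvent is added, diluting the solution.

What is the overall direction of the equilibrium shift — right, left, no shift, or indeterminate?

Gas moles: reactants 2, products 0 (Δn_gas = -2). Expansion shifts the system toward the side with more moles of gas — to the left.
Dilution lowers every aqueous concentration by the same factor. Δn_aq = 3 − 2 = +1, so the system shifts toward the side with more dissolved moles — to the right.
The individual effects push in opposite directions; without quantitative information the net direction cannot be determined.

cannot be determined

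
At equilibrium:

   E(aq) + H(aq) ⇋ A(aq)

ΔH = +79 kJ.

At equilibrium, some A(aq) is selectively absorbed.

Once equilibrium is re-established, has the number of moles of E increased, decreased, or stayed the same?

Removing A (aq), a product, drives the reaction to the right.
The net shift is to the right. E is a reactant, so its amount decreases.

decreases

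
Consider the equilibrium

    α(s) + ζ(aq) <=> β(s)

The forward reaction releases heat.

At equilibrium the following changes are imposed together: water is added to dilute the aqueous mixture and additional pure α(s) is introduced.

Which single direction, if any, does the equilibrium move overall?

left

Dilution lowers every aqueous concentration by the same factor. Δn_aq = 0 − 1 = -1, so the system shifts toward the side with more dissolved moles — to the left.
α is a pure solid; its activity is 1 regardless of amount, so Q is unaffected — no shift from this change.
Only the nonzero effect(s) matter; the net shift is to the left.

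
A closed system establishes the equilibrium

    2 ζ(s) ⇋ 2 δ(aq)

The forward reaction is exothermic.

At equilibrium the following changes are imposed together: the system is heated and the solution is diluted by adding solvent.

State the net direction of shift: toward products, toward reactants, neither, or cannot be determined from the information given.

cannot be determined

The forward reaction is exothermic. Raising T favours the endothermic direction — shift to the left.
Dilution lowers every aqueous concentration by the same factor. Δn_aq = 2 − 0 = +2, so the system shifts toward the side with more dissolved moles — to the right.
The individual effects push in opposite directions; without quantitative information the net direction cannot be determined.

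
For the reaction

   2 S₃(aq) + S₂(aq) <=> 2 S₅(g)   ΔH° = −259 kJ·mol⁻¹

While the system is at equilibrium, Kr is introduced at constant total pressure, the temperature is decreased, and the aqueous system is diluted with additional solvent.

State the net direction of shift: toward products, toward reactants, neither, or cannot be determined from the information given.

Adding inert gas at constant total pressure expands the volume and lowers every reacting partial pressure. With Δn_gas = 2 − 0 = +2, Q moves away from K toward the side with fewer gas moles, so the system shifts toward the side with more gas moles — to the right.
The forward reaction is exothermic. Lowering T favours the exothermic direction — shift to the right.
Dilution lowers every aqueous concentration by the same factor. Δn_aq = 0 − 3 = -3, so the system shifts toward the side with more dissolved moles — to the left.
The individual effects push in opposite directions; without quantitative information the net direction cannot be determined.

cannot be determined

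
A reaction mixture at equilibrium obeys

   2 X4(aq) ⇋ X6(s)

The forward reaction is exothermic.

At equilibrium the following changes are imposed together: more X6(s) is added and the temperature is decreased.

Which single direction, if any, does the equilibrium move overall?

right

X6 is a pure solid; its activity is 1 regardless of amount, so Q is unaffected — no shift from this change.
The forward reaction is exothermic. Lowering T favours the exothermic direction — shift to the right.
Only the nonzero effect(s) matter; the net shift is to the right.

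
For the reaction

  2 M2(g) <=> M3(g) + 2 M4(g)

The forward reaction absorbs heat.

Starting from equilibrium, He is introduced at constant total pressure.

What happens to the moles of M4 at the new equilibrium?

Adding inert gas at constant total pressure expands the volume and lowers every reacting partial pressure. With Δn_gas = 3 − 2 = +1, Q moves away from K toward the side with fewer gas moles, so the system shifts toward the side with more gas moles — to the right.
The net shift is to the right. M4 is a product, so its amount increases.

increases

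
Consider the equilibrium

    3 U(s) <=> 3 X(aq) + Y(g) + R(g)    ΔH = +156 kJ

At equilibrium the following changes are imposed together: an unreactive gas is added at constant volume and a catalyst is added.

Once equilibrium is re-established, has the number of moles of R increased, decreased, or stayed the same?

At constant volume, adding an inert gas leaves every reacting species' partial pressure unchanged, so Q is unchanged — no shift from this change.
A catalyst speeds both forward and reverse rates equally; it changes neither Q nor K — no shift from this change.
No net shift occurs, so the amount of R is unchanged.

unchanged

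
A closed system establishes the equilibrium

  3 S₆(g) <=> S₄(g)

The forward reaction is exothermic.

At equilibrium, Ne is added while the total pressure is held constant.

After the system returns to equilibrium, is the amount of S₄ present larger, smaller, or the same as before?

decreases

Adding inert gas at constant total pressure expands the volume and lowers every reacting partial pressure. With Δn_gas = 1 − 3 = -2, Q moves away from K toward the side with fewer gas moles, so the system shifts toward the side with more gas moles — to the left.
The net shift is to the left. S₄ is a product, so its amount decreases.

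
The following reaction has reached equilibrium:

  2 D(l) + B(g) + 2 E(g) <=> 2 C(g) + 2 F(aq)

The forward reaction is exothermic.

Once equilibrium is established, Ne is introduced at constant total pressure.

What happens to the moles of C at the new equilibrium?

decreases

Adding inert gas at constant total pressure expands the volume and lowers every reacting partial pressure. With Δn_gas = 2 − 3 = -1, Q moves away from K toward the side with fewer gas moles, so the system shifts toward the side with more gas moles — to the left.
The net shift is to the left. C is a product, so its amount decreases.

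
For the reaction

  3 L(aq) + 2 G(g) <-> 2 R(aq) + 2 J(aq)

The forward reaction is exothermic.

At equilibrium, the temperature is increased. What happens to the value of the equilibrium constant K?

decreases

K depends on temperature via the van 't Hoff relation. The forward reaction is exothermic, so raising T decreases K.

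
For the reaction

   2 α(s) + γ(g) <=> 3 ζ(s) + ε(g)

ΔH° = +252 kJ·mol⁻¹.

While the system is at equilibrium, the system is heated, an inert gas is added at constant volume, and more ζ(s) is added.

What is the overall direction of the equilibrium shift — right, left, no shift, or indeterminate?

The forward reaction is endothermic. Raising T favours the endothermic direction — shift to the right.
At constant volume, adding an inert gas leaves every reacting species' partial pressure unchanged, so Q is unchanged — no shift from this change.
ζ is a pure solid; its activity is 1 regardless of amount, so Q is unaffected — no shift from this change.
Only the nonzero effect(s) matter; the net shift is to the right.

right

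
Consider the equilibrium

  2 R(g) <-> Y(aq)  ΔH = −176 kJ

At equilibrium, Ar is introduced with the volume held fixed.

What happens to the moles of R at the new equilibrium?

unchanged

At constant volume, adding an inert gas leaves every reacting species' partial pressure unchanged, so Q is unchanged — no shift from this change.
No net shift occurs, so the amount of R is unchanged.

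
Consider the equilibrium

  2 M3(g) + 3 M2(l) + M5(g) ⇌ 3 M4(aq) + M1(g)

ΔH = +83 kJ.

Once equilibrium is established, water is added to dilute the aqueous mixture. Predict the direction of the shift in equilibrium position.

Dilution lowers every aqueous concentration by the same factor. Δn_aq = 3 − 0 = +3, so the system shifts toward the side with more dissolved moles — to the right.

right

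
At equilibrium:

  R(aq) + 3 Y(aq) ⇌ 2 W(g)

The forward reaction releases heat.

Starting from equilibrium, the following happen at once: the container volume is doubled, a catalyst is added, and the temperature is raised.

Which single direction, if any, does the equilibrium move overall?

cannot be determined

Gas moles: reactants 0, products 2 (Δn_gas = +2). Expansion shifts the system toward the side with more moles of gas — to the right.
A catalyst speeds both forward and reverse rates equally; it changes neither Q nor K — no shift from this change.
The forward reaction is exothermic. Raising T favours the endothermic direction — shift to the left.
The individual effects push in opposite directions; without quantitative information the net direction cannot be determined.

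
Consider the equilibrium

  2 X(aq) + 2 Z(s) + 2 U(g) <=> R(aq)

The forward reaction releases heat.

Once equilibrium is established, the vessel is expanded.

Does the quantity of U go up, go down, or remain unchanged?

increases

Gas moles: reactants 2, products 0 (Δn_gas = -2). Expansion shifts the system toward the side with more moles of gas — to the left.
The net shift is to the left. U is a reactant, so its amount increases.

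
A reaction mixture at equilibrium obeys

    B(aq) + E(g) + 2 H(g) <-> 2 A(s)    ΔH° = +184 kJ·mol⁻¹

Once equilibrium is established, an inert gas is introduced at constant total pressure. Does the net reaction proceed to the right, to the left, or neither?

left

Adding inert gas at constant total pressure expands the volume and lowers every reacting partial pressure. With Δn_gas = 0 − 3 = -3, Q moves away from K toward the side with fewer gas moles, so the system shifts toward the side with more gas moles — to the left.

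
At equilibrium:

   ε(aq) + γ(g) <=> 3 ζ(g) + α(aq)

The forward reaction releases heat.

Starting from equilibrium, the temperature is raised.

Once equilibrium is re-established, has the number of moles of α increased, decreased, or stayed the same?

The forward reaction is exothermic. Raising T favours the endothermic direction — shift to the left.
The net shift is to the left. α is a product, so its amount decreases.

decreases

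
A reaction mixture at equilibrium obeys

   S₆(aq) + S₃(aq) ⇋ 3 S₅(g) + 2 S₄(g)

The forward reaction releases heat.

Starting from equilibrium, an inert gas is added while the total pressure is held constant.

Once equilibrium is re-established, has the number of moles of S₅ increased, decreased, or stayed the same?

Adding inert gas at constant total pressure expands the volume and lowers every reacting partial pressure. With Δn_gas = 5 − 0 = +5, Q moves away from K toward the side with fewer gas moles, so the system shifts toward the side with more gas moles — to the right.
The net shift is to the right. S₅ is a product, so its amount increases.

increases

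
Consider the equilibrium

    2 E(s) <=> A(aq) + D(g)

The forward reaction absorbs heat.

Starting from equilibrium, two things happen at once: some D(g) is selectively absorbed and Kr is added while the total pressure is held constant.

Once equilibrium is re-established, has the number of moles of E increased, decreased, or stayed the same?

decreases

Removing D (g), a product, drives the reaction to the right.
Adding inert gas at constant total pressure expands the volume and lowers every reacting partial pressure. With Δn_gas = 1 − 0 = +1, Q moves away from K toward the side with fewer gas moles, so the system shifts toward the side with more gas moles — to the right.
The net shift is to the right. E is a reactant, so its amount decreases.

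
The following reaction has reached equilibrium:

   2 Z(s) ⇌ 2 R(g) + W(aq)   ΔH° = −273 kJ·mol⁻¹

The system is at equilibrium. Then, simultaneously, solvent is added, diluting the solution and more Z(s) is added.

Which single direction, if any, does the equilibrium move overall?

right

Dilution lowers every aqueous concentration by the same factor. Δn_aq = 1 − 0 = +1, so the system shifts toward the side with more dissolved moles — to the right.
Z is a pure solid; its activity is 1 regardless of amount, so Q is unaffected — no shift from this change.
Only the nonzero effect(s) matter; the net shift is to the right.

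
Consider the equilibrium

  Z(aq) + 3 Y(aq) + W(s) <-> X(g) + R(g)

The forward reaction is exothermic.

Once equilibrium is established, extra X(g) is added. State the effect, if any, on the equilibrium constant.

unchanged

The equilibrium constant depends only on temperature. This perturbation may move the position of equilibrium, but since T is unchanged, K itself is unchanged.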